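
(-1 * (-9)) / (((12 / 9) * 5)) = 27 / 20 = 1.35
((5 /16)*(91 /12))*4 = 9.48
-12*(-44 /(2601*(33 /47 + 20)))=8272 /843591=0.01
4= 4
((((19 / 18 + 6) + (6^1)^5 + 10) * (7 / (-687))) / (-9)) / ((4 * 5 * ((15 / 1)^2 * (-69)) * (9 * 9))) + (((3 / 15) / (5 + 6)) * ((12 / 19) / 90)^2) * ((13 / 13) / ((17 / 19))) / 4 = -1000690861 / 9945201401091000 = -0.00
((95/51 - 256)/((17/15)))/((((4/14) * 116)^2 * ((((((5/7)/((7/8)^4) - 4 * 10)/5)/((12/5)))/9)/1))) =288196402221/506941882240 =0.57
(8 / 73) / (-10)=-4 / 365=-0.01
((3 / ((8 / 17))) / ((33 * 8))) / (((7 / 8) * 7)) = 17 / 4312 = 0.00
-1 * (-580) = 580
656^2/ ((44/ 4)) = 430336/ 11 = 39121.45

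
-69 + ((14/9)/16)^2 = -68.99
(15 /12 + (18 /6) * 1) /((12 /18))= 51 /8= 6.38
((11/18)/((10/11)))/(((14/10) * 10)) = 121/2520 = 0.05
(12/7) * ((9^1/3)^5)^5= 10167463313316/7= 1452494759045.14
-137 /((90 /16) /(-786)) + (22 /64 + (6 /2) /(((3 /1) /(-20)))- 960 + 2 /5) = 8718821 /480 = 18164.21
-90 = -90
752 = 752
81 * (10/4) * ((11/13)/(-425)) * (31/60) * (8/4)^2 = -9207/11050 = -0.83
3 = 3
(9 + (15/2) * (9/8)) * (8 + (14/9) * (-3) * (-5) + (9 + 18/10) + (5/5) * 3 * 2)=33573/40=839.32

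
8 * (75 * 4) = 2400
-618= -618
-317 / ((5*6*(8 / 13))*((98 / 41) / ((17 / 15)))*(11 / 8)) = -2872337 / 485100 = -5.92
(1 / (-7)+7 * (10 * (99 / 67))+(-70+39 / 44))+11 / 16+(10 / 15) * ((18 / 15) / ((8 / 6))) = 14636637 / 412720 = 35.46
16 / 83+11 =929 / 83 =11.19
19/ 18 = 1.06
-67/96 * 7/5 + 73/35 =745/672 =1.11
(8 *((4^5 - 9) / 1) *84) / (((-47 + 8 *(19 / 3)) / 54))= 110496960 / 11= 10045178.18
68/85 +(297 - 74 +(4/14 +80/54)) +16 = 228281/945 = 241.57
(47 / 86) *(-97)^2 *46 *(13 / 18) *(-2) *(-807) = 35568438113 / 129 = 275724326.46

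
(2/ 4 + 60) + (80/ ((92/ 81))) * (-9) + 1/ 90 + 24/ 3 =-585191/ 1035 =-565.40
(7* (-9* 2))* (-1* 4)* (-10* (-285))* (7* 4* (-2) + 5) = -73256400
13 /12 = 1.08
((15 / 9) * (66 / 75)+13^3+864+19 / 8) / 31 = 367781 / 3720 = 98.87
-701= -701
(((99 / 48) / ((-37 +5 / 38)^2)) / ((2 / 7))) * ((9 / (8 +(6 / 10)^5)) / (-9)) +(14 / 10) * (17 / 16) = 1964495107589 / 1321252950480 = 1.49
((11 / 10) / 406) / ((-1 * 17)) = -11 / 69020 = -0.00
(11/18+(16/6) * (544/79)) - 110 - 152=-345583/1422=-243.03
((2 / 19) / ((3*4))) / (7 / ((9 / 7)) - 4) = 3 / 494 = 0.01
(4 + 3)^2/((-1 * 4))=-49/4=-12.25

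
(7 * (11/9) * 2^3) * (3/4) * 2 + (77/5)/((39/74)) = 25718/195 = 131.89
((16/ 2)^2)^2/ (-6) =-2048/ 3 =-682.67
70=70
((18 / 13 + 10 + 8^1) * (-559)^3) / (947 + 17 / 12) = -40632529392 / 11381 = -3570207.31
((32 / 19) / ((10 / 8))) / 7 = 128 / 665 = 0.19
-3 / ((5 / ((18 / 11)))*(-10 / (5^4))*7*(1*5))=1.75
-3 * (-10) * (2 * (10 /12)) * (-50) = -2500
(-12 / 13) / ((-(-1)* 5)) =-12 / 65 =-0.18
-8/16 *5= -5/2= -2.50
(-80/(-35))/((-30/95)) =-7.24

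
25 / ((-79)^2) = 25 / 6241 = 0.00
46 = 46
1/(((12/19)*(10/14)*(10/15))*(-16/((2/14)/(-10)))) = 19/6400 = 0.00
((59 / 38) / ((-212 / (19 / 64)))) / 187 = -59 / 5074432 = -0.00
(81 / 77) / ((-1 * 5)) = -81 / 385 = -0.21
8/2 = 4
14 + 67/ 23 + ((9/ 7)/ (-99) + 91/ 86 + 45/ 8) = 23.58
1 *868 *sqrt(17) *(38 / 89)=32984 *sqrt(17) / 89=1528.05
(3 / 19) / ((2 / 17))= 51 / 38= 1.34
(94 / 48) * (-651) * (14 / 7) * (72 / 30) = -30597 / 5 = -6119.40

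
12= 12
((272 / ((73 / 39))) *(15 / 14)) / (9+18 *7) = 1768 / 1533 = 1.15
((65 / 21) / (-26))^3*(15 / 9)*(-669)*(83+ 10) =4320625 / 24696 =174.95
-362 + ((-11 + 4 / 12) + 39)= -1001 / 3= -333.67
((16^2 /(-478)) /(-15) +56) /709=200888 /2541765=0.08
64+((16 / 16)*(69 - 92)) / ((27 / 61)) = 325 / 27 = 12.04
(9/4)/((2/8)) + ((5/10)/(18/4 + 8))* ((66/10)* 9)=1422/125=11.38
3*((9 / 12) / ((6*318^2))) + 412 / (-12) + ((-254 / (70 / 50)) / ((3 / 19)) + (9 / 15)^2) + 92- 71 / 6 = -52045016993 / 47191200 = -1102.85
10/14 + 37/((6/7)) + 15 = 2473/42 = 58.88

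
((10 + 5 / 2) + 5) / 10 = 7 / 4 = 1.75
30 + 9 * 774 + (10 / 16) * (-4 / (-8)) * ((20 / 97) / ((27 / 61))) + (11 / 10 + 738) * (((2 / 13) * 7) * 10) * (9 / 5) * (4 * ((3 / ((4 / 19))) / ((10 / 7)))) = 1970130328717 / 3404700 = 578650.20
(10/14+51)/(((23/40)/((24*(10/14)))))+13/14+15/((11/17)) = 38824993/24794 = 1565.90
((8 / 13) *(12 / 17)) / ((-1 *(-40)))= 12 / 1105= 0.01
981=981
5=5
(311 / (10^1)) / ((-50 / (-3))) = 933 / 500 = 1.87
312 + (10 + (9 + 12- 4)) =339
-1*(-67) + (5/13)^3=67.06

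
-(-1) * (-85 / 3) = -85 / 3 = -28.33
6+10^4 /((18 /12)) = 20018 /3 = 6672.67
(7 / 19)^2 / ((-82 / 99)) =-4851 / 29602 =-0.16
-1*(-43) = 43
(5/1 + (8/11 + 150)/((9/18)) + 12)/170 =3503/1870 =1.87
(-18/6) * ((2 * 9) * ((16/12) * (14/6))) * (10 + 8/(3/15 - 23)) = -30800/19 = -1621.05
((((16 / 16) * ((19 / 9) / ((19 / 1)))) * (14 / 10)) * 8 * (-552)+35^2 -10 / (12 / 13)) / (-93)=-15817 / 2790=-5.67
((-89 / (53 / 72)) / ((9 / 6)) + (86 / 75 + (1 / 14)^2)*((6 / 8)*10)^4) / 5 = 592309533 / 831040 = 712.73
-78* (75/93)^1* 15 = -29250/31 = -943.55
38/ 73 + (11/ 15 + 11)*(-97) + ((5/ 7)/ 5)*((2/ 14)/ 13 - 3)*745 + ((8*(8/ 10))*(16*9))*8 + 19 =828099719/ 139503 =5936.07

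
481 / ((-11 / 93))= -44733 / 11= -4066.64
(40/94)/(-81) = -20/3807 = -0.01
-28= -28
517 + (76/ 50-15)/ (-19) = 517.71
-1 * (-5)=5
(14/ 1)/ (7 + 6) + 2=40/ 13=3.08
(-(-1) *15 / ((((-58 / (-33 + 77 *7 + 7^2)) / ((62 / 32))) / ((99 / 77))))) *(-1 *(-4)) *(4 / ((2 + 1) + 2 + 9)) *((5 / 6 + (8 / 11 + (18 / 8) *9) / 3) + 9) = -6875.57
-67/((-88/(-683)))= -45761/88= -520.01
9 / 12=3 / 4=0.75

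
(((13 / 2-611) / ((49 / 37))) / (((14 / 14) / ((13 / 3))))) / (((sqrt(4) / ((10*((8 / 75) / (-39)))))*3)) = 59644 / 6615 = 9.02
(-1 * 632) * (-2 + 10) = -5056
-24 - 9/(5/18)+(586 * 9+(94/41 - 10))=1068028/205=5209.89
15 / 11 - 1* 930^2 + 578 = -9507527 / 11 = -864320.64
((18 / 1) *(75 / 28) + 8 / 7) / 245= 691 / 3430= 0.20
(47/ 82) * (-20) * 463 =-217610/ 41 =-5307.56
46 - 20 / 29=1314 / 29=45.31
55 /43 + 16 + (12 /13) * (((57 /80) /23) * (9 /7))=31168157 /1799980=17.32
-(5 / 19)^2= -25 / 361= -0.07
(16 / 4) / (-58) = -2 / 29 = -0.07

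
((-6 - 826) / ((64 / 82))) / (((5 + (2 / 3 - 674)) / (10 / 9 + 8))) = 87412 / 6015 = 14.53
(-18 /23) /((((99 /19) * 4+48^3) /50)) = -475 /1342717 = -0.00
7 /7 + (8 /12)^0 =2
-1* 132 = -132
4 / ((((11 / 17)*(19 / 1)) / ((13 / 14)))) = 442 / 1463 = 0.30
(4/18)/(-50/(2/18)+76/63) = -7/14137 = -0.00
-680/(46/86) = -29240/23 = -1271.30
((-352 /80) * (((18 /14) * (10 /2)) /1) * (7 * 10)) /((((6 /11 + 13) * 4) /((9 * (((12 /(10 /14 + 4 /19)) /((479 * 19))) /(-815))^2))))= -7683984 /7634317573293505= -0.00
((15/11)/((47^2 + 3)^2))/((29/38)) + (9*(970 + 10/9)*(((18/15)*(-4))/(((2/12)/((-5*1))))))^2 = 1236171657772825805085/780424568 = 1583973273600.00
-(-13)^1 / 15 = 0.87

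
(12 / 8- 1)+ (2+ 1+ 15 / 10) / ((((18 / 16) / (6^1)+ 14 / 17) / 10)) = 4951 / 110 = 45.01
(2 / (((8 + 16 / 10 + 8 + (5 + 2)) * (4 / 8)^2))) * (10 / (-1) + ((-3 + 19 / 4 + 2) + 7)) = 10 / 41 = 0.24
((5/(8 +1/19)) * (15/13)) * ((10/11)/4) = 2375/14586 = 0.16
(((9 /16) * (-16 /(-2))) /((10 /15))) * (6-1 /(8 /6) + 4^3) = 7479 /16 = 467.44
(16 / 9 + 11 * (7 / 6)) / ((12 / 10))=1315 / 108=12.18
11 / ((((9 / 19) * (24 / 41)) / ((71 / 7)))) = 608399 / 1512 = 402.38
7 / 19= 0.37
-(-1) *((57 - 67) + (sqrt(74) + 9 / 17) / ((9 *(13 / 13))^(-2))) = 559 / 17 + 81 *sqrt(74) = 729.67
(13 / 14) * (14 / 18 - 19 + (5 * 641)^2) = 1201824793 / 126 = 9538292.01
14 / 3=4.67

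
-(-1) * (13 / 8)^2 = 169 / 64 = 2.64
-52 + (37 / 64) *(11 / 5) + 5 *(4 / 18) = -142897 / 2880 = -49.62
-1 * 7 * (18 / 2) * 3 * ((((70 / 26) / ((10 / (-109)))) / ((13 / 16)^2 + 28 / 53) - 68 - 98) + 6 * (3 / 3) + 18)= 31504.91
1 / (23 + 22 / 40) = 20 / 471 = 0.04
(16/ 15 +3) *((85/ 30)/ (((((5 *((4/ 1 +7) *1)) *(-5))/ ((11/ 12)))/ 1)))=-0.04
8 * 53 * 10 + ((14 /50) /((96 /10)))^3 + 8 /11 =644861955773 /152064000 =4240.73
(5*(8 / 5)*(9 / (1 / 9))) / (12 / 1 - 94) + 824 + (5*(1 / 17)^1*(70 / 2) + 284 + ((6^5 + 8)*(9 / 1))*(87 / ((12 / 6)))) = 2124836835 / 697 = 3048546.39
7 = 7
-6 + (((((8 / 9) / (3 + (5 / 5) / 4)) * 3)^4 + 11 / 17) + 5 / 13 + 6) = 58399988 / 39328497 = 1.48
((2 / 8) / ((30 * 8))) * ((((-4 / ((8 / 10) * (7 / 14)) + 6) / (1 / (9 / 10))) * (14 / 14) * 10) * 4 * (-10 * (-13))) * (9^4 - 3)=-127881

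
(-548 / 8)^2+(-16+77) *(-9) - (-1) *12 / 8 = 16579 / 4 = 4144.75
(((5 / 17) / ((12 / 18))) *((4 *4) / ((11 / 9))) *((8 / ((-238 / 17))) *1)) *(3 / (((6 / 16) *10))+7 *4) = -124416 / 1309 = -95.05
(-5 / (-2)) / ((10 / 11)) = 11 / 4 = 2.75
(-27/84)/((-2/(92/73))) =207/1022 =0.20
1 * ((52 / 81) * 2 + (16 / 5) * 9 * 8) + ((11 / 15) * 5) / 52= 4880749 / 21060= 231.75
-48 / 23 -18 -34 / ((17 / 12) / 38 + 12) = -2892510 / 126247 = -22.91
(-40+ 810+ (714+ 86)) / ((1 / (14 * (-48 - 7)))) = -1208900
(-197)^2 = 38809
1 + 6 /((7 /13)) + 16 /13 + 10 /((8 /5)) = 7143 /364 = 19.62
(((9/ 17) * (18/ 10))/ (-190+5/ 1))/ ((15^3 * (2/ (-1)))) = 3/ 3931250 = 0.00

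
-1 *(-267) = 267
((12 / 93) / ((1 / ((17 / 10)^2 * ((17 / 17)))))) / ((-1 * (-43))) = 289 / 33325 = 0.01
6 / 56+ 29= 29.11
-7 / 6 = -1.17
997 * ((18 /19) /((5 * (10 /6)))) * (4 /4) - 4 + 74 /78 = 2043157 /18525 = 110.29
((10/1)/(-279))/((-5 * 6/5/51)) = 85/279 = 0.30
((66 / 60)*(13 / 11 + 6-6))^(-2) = 100 / 169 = 0.59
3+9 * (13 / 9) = 16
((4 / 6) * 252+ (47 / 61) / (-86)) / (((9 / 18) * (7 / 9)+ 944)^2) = 142767522 / 757957820623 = 0.00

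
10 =10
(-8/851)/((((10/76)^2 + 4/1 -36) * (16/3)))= 2166/39301733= 0.00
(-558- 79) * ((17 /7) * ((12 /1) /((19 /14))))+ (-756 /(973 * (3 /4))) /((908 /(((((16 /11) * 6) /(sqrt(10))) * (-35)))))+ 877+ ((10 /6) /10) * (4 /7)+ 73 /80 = -408599273 /31920+ 12096 * sqrt(10) /347083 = -12800.62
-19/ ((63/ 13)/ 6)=-494/ 21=-23.52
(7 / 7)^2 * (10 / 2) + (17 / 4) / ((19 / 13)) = 601 / 76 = 7.91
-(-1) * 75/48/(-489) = -25/7824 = -0.00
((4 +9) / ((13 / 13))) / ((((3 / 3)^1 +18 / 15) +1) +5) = 65 / 41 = 1.59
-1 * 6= -6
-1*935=-935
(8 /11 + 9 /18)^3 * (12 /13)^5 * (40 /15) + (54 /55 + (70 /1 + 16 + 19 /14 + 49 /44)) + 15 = 7455296595501 /69186737620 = 107.76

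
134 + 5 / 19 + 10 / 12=15401 / 114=135.10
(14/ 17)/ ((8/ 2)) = 0.21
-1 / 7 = -0.14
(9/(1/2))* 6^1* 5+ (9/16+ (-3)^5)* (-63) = 253017/16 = 15813.56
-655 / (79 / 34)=-22270 / 79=-281.90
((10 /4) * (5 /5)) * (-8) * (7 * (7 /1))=-980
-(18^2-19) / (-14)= 305 / 14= 21.79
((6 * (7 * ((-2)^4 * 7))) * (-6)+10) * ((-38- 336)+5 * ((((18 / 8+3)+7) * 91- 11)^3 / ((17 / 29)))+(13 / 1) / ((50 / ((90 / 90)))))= -4400831969371153229 / 13600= -323590585983173.03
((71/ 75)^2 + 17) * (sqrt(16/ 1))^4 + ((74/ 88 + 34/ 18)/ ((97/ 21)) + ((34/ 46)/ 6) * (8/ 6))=843383997073/ 184057500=4582.18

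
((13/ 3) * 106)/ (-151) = -1378/ 453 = -3.04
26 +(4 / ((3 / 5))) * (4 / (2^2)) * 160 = 3278 / 3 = 1092.67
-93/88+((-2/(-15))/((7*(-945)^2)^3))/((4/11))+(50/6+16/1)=23.28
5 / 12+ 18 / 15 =97 / 60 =1.62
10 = 10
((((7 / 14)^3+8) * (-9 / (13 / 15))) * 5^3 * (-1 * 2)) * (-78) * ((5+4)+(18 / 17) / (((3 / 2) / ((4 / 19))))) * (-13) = 126409359375 / 646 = 195680122.87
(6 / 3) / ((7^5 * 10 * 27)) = 1 / 2268945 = 0.00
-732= -732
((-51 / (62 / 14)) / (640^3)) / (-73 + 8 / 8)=119 / 195035136000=0.00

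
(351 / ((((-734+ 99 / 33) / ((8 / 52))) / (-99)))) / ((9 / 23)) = 13662 / 731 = 18.69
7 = 7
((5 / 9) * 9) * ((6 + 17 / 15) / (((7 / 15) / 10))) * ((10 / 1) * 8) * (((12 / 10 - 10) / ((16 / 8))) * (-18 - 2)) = 37664000 / 7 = 5380571.43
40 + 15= 55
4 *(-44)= -176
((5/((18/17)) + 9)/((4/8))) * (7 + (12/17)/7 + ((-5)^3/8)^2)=472623385/68544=6895.18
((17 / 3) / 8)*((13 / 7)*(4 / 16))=221 / 672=0.33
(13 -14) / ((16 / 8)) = -1 / 2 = -0.50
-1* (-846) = 846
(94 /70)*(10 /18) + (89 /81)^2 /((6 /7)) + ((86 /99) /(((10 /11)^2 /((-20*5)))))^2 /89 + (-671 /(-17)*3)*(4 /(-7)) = 24444072787 /416925306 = 58.63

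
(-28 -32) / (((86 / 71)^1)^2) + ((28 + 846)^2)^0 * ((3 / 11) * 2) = -820671 / 20339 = -40.35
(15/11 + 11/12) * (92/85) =6923/2805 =2.47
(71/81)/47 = 0.02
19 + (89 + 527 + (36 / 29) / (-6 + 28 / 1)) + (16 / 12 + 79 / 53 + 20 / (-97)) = 3137316596 / 4919937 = 637.67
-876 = -876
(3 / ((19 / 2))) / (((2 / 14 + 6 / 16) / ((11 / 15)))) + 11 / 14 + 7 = 317543 / 38570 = 8.23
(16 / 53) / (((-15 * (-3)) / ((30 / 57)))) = 32 / 9063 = 0.00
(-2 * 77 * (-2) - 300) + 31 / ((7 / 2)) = 118 / 7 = 16.86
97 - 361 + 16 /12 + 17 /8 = -6253 /24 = -260.54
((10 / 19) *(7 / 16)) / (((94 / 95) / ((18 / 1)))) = 1575 / 376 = 4.19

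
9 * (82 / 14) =369 / 7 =52.71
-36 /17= -2.12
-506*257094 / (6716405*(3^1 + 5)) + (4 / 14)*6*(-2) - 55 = -5721676027 / 94029670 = -60.85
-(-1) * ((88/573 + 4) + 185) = 189.15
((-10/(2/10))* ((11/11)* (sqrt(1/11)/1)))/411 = -50* sqrt(11)/4521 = -0.04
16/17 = 0.94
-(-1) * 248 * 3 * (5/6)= 620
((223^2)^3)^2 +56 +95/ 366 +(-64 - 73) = 5535278057381481775888002644735/ 366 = 15123710539293666054338800000.00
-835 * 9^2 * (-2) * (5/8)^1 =338175/4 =84543.75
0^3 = 0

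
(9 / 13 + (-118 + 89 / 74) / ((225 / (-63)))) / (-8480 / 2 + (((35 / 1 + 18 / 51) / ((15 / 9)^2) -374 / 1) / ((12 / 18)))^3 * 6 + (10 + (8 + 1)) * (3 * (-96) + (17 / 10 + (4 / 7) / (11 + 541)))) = -2382361165721250 / 68116876166542997793623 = -0.00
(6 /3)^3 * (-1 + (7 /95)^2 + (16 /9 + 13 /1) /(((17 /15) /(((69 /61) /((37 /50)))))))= 52459748848 /346280225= 151.50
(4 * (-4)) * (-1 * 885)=14160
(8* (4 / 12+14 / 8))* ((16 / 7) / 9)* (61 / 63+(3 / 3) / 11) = 587200 / 130977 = 4.48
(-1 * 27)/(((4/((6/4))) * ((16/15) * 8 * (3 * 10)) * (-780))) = 27/532480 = 0.00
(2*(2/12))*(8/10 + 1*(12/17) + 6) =638/255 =2.50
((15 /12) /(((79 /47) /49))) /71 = 11515 /22436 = 0.51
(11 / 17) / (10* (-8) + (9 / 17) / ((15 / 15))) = -11 / 1351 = -0.01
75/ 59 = 1.27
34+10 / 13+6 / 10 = 2299 / 65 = 35.37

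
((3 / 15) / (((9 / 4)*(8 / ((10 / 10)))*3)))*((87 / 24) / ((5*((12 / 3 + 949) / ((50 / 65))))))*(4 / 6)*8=58 / 5017545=0.00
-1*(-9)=9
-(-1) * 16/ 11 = 16/ 11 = 1.45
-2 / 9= -0.22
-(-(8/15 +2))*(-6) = -76/5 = -15.20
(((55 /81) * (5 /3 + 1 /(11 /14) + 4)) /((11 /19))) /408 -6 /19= -6130159 /20721096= -0.30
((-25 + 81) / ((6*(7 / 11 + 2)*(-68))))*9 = -231 / 493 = -0.47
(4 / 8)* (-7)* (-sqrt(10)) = 7* sqrt(10) / 2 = 11.07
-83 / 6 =-13.83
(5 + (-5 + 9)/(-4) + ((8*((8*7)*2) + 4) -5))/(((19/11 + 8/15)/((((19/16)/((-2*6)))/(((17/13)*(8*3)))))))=-12212915/9739776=-1.25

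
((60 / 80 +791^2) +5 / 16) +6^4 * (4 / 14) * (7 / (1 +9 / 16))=250936377 / 400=627340.94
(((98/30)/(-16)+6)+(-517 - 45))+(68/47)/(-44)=-69017893/124080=-556.24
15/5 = 3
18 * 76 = 1368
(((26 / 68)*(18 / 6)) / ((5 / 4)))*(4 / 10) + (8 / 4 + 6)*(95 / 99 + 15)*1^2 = 5387444 / 42075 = 128.04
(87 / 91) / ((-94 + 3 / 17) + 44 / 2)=-493 / 37037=-0.01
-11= -11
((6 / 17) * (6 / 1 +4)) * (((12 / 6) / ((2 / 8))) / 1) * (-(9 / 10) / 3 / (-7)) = 144 / 119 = 1.21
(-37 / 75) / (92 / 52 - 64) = 481 / 60675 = 0.01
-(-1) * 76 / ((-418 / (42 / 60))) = -7 / 55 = -0.13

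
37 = 37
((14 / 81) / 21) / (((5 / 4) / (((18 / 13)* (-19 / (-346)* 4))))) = 0.00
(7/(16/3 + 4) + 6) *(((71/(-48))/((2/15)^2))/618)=-47925/52736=-0.91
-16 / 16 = -1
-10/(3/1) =-10/3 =-3.33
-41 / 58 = -0.71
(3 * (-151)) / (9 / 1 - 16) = 453 / 7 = 64.71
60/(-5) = -12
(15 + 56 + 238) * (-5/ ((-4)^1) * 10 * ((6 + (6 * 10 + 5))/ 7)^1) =548475/ 14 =39176.79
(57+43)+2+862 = 964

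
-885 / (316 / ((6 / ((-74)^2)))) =-2655 / 865208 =-0.00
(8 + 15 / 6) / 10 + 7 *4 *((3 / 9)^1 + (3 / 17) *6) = 40831 / 1020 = 40.03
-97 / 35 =-2.77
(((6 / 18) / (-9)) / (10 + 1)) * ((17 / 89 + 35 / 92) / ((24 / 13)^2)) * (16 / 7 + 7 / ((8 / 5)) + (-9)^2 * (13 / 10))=-1077793613 / 17052456960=-0.06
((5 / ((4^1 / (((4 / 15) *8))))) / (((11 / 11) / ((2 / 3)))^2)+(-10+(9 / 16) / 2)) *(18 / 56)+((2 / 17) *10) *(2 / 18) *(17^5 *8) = 11973548441 / 8064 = 1484815.03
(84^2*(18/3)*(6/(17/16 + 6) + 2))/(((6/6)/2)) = 27264384/113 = 241277.73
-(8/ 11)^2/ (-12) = 16/ 363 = 0.04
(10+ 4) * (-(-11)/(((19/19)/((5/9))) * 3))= 770/27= 28.52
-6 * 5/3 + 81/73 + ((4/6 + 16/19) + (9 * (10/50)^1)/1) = -116126/20805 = -5.58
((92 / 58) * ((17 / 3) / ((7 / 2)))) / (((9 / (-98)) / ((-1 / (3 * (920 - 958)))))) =-10948 / 44631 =-0.25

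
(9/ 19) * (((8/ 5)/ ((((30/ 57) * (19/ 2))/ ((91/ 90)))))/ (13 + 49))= 182/ 73625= 0.00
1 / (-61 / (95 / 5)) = -19 / 61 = -0.31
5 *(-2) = -10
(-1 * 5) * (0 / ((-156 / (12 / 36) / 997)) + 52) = -260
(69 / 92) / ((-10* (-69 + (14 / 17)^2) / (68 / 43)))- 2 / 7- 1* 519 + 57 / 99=-92484301181 / 178297350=-518.71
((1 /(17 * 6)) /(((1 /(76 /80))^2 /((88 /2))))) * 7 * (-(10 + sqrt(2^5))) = -27797 /1020 - 27797 * sqrt(2) /2550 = -42.67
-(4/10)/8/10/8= -1/1600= -0.00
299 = 299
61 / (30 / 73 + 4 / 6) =13359 / 236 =56.61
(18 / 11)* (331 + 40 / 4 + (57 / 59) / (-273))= 32954580 / 59059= 557.99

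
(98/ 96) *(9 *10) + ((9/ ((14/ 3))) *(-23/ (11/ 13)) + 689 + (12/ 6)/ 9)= 4039775/ 5544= 728.68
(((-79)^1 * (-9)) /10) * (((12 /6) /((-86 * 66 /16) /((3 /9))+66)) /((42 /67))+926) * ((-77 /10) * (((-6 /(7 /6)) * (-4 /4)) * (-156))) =1722472462152 /4235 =406723131.56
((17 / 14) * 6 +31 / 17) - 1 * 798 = -93878 / 119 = -788.89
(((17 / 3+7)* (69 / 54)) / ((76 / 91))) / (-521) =-2093 / 56268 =-0.04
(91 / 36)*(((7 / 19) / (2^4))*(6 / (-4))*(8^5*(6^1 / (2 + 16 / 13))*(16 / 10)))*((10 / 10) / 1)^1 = -2422784 / 285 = -8501.00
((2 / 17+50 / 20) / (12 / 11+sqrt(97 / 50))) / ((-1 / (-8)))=-2349600 / 77129+215380 * sqrt(194) / 77129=8.43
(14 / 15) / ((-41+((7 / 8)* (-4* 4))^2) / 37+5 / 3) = 259 / 1625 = 0.16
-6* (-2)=12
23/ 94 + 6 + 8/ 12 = 1949/ 282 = 6.91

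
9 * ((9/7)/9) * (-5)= -45/7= -6.43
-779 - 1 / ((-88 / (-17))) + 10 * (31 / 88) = -775.67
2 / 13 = 0.15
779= 779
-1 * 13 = -13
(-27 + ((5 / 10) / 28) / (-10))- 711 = -413281 / 560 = -738.00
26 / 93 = 0.28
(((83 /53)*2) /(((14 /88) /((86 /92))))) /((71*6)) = 78518 /1817529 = 0.04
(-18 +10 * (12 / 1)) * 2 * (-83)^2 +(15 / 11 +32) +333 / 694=10728746065 / 7634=1405389.84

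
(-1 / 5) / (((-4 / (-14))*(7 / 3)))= -3 / 10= -0.30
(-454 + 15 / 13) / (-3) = 5887 / 39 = 150.95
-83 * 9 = -747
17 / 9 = 1.89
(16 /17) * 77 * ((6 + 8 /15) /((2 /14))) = 3314.32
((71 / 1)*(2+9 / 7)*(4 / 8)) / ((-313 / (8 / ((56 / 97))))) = -5.16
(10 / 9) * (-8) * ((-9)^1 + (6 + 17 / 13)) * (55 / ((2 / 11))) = 532400 / 117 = 4550.43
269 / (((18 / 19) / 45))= 25555 / 2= 12777.50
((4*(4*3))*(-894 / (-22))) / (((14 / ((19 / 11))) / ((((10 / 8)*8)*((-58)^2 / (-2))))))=-3428454240 / 847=-4047761.79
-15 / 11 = -1.36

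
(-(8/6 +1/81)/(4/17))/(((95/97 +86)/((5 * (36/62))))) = -898705/4707846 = -0.19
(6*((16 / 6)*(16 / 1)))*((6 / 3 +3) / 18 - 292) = -672128 / 9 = -74680.89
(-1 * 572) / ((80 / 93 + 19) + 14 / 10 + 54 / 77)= -5120115 / 196583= -26.05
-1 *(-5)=5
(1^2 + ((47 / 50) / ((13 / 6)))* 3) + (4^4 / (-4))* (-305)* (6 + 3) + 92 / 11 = 628094128 / 3575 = 175690.67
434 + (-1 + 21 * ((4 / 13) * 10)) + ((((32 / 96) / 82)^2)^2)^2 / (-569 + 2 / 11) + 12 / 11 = 498.71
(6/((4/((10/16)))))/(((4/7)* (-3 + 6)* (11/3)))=105/704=0.15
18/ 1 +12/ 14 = 132/ 7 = 18.86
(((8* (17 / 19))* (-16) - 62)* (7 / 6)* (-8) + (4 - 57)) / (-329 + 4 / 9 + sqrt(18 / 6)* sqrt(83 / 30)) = -4.90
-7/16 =-0.44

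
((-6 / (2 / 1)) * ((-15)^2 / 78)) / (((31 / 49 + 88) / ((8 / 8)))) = -11025 / 112918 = -0.10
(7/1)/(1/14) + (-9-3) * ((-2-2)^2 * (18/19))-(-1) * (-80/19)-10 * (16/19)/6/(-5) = -5006/57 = -87.82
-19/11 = -1.73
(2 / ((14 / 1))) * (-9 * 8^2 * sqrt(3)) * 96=-55296 * sqrt(3) / 7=-13682.21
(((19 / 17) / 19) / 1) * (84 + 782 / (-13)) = 310 / 221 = 1.40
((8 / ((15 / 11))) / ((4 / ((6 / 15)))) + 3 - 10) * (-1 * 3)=481 / 25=19.24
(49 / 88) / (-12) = -49 / 1056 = -0.05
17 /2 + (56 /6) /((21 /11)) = 241 /18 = 13.39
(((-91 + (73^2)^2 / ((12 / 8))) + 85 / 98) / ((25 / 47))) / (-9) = -261603350639 / 66150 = -3954699.18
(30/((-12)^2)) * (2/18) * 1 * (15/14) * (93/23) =775/7728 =0.10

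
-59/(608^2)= -59/369664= -0.00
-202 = -202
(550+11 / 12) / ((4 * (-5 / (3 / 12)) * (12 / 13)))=-85943 / 11520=-7.46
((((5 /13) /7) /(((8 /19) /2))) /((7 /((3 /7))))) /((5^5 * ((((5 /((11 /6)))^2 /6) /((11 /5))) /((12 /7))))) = 75867 /4877031250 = 0.00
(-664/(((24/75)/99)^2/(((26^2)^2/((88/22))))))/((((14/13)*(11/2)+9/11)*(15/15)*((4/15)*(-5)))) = 6229586210079375/7712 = 807778294875.44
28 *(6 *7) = 1176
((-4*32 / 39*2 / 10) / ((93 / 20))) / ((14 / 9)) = -256 / 2821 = -0.09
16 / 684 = 4 / 171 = 0.02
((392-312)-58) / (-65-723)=-0.03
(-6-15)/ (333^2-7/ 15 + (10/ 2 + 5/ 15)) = -0.00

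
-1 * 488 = -488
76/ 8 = 19/ 2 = 9.50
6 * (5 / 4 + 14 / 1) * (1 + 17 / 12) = 1769 / 8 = 221.12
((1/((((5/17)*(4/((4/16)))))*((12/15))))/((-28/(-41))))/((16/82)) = 28577/14336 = 1.99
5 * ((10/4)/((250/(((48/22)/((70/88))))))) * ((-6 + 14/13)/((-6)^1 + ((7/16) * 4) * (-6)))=1024/25025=0.04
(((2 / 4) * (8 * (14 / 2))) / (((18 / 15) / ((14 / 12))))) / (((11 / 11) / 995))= 243775 / 9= 27086.11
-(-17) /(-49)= -17 /49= -0.35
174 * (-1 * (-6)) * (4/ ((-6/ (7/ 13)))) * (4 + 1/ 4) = -1592.77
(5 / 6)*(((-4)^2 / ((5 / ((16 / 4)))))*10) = 320 / 3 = 106.67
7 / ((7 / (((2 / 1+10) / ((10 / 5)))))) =6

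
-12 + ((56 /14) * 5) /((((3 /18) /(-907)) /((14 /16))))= -95247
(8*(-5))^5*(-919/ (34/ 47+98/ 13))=7187315200000/ 631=11390356893.82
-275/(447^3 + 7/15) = -4125/1339719352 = -0.00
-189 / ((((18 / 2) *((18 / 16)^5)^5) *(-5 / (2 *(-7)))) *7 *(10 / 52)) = -13751531198116406862282752 / 5982483230765438239752075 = -2.30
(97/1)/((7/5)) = 485/7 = 69.29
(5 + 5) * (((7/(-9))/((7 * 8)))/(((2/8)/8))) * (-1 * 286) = 1271.11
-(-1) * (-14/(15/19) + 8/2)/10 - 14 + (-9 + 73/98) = -173669/7350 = -23.63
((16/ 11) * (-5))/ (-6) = 1.21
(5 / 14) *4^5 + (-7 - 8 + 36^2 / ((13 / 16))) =177067 / 91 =1945.79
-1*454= -454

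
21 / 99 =7 / 33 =0.21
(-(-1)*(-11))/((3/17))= -187/3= -62.33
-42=-42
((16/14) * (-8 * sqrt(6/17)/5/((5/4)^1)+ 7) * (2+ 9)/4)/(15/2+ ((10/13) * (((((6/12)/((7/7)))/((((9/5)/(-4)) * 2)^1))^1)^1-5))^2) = 602316/705335-19274112 * sqrt(102)/2098371625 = 0.76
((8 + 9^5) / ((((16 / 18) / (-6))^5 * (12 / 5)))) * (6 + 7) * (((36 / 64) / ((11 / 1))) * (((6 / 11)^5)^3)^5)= -57941356970055932306611500261993401937197599742790640514544571514880 / 13990849085345713394746437700066125438319102970370693158159903243974930824335761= -0.00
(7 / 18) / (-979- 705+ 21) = -7 / 29934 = -0.00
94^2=8836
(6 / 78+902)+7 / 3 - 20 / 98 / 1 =1727938 / 1911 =904.21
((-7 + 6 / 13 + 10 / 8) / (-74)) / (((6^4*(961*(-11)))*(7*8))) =-25 / 268380822528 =-0.00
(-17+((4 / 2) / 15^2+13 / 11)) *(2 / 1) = -78256 / 2475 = -31.62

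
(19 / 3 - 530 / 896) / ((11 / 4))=7717 / 3696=2.09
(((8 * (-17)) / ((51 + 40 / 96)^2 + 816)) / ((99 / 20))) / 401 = -43520 / 2197529323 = -0.00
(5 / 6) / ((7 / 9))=15 / 14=1.07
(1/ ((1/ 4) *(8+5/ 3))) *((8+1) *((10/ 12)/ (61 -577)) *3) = -45/ 2494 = -0.02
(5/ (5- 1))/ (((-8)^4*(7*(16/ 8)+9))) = 5/ 376832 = 0.00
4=4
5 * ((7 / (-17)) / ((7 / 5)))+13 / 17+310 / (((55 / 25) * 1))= 26218 / 187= 140.20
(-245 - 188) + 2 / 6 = -1298 / 3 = -432.67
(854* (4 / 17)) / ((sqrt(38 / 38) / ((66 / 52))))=56364 / 221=255.04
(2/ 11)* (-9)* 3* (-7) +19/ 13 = 5123/ 143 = 35.83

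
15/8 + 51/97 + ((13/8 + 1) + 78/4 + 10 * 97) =96469/97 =994.53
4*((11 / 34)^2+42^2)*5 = 10196525 / 289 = 35282.09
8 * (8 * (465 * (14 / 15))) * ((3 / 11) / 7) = 11904 / 11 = 1082.18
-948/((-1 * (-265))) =-948/265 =-3.58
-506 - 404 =-910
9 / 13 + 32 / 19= 587 / 247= 2.38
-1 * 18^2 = -324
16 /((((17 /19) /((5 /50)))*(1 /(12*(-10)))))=-3648 /17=-214.59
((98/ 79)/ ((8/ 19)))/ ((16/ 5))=4655/ 5056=0.92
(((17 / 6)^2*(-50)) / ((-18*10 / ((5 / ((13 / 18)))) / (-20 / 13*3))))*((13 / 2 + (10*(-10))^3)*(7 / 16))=505746712625 / 16224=31172751.02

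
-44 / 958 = -22 / 479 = -0.05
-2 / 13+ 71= 921 / 13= 70.85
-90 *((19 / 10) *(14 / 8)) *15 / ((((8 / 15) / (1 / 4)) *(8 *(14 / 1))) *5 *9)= -855 / 2048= -0.42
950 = 950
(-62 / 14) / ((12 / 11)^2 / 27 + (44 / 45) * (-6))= 56265 / 73976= 0.76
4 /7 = 0.57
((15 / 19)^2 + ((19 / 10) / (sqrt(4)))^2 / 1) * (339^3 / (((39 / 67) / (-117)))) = -1725246067428099 / 144400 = -11947687447.56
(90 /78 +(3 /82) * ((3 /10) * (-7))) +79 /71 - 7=-3640729 /756860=-4.81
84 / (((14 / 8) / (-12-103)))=-5520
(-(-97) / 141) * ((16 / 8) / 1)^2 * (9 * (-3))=-74.30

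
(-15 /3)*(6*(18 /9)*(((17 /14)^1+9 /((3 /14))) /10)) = -1815 /7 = -259.29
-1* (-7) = 7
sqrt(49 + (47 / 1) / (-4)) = sqrt(149) / 2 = 6.10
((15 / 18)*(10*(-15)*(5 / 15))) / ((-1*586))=0.07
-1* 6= -6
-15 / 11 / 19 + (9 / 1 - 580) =-119354 / 209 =-571.07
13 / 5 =2.60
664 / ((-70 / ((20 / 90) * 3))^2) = 664 / 11025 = 0.06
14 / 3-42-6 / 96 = -1795 / 48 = -37.40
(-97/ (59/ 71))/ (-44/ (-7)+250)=-48209/ 105846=-0.46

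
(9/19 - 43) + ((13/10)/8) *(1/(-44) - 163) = -69.02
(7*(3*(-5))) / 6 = -35 / 2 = -17.50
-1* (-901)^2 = -811801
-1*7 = -7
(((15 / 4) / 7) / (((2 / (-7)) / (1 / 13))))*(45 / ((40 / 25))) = -3375 / 832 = -4.06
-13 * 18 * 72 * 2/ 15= -11232/ 5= -2246.40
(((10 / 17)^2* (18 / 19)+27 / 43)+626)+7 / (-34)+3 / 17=296050901 / 472226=626.93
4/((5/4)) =16/5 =3.20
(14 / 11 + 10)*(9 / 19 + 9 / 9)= 3472 / 209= 16.61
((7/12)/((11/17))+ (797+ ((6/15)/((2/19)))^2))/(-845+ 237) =-2680727/2006400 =-1.34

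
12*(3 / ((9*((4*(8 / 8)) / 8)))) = 8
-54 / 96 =-0.56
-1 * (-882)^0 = -1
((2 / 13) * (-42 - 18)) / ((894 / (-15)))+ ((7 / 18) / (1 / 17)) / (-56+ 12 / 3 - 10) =104297 / 2161692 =0.05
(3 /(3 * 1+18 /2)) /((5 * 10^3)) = 1 /20000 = 0.00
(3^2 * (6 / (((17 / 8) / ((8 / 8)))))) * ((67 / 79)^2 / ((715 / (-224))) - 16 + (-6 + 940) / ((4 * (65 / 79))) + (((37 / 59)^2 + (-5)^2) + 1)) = 1972588952618136 / 264066414755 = 7470.05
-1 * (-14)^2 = -196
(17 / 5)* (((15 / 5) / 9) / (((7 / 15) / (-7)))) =-17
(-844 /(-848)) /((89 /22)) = 0.25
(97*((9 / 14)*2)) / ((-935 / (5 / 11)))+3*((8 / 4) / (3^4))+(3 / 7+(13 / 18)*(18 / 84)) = 928045 / 1555092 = 0.60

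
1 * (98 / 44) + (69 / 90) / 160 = 117853 / 52800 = 2.23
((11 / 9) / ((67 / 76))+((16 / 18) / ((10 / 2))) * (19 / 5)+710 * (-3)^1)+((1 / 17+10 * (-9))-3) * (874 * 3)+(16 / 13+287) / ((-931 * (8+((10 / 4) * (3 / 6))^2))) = -762458169048766 / 3101696325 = -245819.74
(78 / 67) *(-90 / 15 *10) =-4680 / 67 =-69.85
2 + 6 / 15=12 / 5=2.40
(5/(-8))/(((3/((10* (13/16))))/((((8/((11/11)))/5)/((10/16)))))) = -4.33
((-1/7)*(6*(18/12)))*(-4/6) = 6/7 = 0.86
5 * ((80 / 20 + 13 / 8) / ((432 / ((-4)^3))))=-25 / 6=-4.17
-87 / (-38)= 87 / 38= 2.29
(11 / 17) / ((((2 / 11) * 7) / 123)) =14883 / 238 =62.53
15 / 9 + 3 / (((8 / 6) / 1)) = 47 / 12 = 3.92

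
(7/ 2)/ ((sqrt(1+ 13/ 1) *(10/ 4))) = sqrt(14)/ 10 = 0.37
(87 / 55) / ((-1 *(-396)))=29 / 7260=0.00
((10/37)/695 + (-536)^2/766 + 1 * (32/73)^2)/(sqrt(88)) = 1969494306463 * sqrt(22)/230931778022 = 40.00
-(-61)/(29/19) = 1159/29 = 39.97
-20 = -20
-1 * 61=-61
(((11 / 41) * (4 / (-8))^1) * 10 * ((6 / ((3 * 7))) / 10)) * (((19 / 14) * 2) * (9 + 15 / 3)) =-418 / 287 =-1.46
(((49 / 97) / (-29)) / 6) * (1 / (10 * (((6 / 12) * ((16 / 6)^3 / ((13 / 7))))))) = -819 / 14402560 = -0.00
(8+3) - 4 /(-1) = 15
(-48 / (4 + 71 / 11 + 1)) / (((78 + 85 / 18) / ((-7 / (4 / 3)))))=396 / 1489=0.27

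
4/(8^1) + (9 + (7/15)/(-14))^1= 142/15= 9.47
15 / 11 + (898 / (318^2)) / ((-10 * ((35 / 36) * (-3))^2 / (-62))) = 259301747 / 189256375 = 1.37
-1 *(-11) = 11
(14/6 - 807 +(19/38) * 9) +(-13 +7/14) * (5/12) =-6443/8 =-805.38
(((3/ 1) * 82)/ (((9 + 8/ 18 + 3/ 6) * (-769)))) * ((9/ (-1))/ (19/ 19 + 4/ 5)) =22140/ 137651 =0.16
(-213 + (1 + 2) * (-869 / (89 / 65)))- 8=-189124 / 89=-2124.99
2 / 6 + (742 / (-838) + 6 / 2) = 2.45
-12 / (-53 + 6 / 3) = 4 / 17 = 0.24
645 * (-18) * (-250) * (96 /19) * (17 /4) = 1184220000 /19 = 62327368.42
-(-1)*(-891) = -891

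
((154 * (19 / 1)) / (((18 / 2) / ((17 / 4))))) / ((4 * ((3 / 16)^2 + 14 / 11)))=8754592 / 33147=264.11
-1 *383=-383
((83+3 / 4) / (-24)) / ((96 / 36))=-335 / 256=-1.31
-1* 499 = -499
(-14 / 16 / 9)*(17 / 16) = -0.10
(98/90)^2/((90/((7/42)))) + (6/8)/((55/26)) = 4291061/12028500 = 0.36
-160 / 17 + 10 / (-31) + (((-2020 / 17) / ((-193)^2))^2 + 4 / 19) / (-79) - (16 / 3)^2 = -6411570860573176318 / 167923692057955131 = -38.18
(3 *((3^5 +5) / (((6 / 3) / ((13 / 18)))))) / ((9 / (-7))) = -5642 / 27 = -208.96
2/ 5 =0.40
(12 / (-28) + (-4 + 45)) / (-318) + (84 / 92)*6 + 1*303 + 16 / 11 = 87237743 / 281589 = 309.81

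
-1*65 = -65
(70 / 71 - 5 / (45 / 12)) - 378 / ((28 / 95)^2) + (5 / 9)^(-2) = -1296706807 / 298200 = -4348.45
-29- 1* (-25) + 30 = 26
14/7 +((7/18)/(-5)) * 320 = -206/9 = -22.89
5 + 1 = 6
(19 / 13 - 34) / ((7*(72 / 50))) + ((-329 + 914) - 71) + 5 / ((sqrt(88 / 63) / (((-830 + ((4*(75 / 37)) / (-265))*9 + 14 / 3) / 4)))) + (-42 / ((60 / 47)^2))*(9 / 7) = 8692993 / 18200 - 1517830*sqrt(154) / 21571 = -395.56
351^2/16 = 123201/16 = 7700.06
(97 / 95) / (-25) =-97 / 2375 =-0.04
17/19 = 0.89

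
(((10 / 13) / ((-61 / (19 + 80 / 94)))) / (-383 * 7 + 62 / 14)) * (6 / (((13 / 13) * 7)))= 13995 / 174577364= 0.00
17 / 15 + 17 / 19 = 578 / 285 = 2.03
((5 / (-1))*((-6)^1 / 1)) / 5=6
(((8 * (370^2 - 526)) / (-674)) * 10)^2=29756588601600 / 113569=262013301.18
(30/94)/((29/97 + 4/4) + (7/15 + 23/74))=1615050/10507837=0.15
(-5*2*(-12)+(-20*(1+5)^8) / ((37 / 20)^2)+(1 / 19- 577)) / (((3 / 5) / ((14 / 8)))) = -1489328853005 / 52022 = -28628827.28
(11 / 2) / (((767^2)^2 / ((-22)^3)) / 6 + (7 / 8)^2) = -1405536 / 1384335594427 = -0.00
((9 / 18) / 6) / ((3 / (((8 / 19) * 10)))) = 0.12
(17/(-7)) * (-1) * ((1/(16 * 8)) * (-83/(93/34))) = -0.58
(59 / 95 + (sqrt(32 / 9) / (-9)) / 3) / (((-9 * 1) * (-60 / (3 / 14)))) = 59 / 239400 - sqrt(2) / 51030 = 0.00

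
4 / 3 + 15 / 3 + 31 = 112 / 3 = 37.33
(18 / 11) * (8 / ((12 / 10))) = 120 / 11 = 10.91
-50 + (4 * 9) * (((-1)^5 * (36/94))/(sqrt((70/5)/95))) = -85.91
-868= -868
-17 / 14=-1.21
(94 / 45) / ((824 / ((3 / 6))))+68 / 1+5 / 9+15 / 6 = 2634787 / 37080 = 71.06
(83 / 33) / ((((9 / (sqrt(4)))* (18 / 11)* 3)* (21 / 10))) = 830 / 15309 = 0.05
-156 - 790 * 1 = -946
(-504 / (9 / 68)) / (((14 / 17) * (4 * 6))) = -578 / 3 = -192.67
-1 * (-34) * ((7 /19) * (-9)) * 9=-19278 /19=-1014.63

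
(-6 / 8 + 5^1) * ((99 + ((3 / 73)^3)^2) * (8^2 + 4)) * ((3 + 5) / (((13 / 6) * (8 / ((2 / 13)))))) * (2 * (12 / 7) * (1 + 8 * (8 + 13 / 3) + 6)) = 131765190229937992320 / 179028389699887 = 736001.65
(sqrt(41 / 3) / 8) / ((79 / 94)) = 0.55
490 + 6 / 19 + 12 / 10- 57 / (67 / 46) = 2879408 / 6365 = 452.38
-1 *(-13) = 13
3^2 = 9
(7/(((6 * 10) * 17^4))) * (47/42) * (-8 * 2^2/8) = -47/7516890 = -0.00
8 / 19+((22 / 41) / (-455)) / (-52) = 3880449 / 9215570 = 0.42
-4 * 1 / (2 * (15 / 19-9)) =19 / 78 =0.24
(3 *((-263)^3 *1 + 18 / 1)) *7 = -382020009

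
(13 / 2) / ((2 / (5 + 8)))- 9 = 133 / 4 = 33.25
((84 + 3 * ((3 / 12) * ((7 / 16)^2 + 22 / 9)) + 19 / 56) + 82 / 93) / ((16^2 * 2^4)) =58128209 / 2730491904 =0.02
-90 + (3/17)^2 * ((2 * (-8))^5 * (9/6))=-14181786/289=-49071.92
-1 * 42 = -42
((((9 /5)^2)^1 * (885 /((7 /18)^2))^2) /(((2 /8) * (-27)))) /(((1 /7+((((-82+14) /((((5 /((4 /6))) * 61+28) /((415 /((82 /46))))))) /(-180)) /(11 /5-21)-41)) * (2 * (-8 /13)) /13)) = -7019852309984754396 /1652365117459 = -4248366.32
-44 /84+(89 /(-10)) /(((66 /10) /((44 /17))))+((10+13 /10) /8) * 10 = 28877 /2856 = 10.11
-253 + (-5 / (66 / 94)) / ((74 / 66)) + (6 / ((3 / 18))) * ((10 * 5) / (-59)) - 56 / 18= -5756000 / 19647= -292.97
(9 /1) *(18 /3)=54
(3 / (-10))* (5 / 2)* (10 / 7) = -15 / 14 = -1.07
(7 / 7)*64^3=262144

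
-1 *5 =-5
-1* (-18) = 18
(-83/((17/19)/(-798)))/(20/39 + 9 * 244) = 24539697/728144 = 33.70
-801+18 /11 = -799.36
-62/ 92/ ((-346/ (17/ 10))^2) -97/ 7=-53417341913/ 3854855200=-13.86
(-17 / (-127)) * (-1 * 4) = -68 / 127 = -0.54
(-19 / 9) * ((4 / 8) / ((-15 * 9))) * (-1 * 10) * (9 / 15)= -19 / 405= -0.05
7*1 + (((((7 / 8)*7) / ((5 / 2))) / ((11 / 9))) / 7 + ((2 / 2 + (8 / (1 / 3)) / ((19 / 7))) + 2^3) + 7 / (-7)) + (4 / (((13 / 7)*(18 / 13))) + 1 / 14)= 6782441 / 263340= 25.76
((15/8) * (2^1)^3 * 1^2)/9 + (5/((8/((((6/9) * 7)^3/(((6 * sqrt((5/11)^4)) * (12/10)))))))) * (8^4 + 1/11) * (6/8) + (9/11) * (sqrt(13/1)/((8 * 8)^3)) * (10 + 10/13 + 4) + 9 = 131183.55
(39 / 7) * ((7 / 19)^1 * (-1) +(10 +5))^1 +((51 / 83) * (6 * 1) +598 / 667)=27563950 / 320131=86.10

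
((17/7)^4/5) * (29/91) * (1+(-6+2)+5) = 4844218/1092455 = 4.43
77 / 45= 1.71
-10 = -10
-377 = -377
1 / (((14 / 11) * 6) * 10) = 0.01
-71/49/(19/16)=-1136/931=-1.22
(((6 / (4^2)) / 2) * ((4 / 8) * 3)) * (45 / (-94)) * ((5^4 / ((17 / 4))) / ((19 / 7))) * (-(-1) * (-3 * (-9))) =-47840625 / 242896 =-196.96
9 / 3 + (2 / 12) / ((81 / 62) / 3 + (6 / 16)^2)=11279 / 3429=3.29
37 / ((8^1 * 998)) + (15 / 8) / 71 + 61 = 34596301 / 566864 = 61.03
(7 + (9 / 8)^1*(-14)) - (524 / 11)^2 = -1102539 / 484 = -2277.97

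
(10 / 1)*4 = 40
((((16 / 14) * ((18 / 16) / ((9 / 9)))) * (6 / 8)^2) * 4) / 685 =81 / 19180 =0.00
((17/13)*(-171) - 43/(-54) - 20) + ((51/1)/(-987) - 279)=-120530227/230958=-521.87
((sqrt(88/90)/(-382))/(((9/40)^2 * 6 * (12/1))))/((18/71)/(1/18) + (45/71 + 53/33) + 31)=-0.00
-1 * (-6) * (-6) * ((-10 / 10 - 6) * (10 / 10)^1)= 252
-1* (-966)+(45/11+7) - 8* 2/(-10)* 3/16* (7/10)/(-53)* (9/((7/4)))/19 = 270580603/276925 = 977.09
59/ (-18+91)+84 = 6191/ 73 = 84.81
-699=-699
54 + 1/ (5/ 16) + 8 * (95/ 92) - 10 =6378/ 115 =55.46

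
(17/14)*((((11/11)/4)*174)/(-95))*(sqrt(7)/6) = -493*sqrt(7)/5320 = -0.25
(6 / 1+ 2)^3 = 512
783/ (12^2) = 87/ 16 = 5.44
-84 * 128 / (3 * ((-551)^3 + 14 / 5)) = 17920 / 836420741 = 0.00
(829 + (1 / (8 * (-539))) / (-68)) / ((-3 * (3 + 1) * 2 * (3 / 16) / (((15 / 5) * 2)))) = -81025355 / 73304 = -1105.33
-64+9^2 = 17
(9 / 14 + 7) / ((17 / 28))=12.59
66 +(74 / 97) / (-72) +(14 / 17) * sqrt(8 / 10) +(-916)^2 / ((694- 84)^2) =28 * sqrt(5) / 85 +22168711763 / 324843300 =68.98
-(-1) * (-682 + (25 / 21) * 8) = -14122 / 21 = -672.48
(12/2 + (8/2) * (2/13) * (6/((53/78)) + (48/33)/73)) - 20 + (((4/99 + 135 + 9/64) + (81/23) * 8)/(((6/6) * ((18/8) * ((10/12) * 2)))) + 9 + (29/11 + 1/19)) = 46.70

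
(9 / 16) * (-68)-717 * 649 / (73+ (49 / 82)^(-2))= -4496903673 / 727988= -6177.17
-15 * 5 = -75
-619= -619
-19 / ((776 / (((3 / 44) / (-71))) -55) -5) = 57 / 2424404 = 0.00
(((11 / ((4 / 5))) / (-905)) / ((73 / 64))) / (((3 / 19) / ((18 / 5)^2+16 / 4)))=-1417856 / 990975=-1.43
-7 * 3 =-21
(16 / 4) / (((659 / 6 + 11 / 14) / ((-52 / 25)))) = -4368 / 58075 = -0.08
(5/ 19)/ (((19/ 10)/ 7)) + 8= 3238/ 361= 8.97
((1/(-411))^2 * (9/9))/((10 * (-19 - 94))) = -1/190880730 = -0.00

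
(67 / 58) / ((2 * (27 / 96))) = 536 / 261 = 2.05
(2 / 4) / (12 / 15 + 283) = 5 / 2838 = 0.00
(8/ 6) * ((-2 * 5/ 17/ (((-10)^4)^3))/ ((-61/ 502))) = 251/ 38887500000000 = 0.00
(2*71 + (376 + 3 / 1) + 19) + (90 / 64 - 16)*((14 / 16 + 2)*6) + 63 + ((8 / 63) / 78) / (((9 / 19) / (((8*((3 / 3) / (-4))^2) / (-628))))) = 156092945885 / 444382848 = 351.26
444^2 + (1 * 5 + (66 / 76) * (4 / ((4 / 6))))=3745778 / 19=197146.21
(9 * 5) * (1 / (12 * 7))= 15 / 28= 0.54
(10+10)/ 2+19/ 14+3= 201/ 14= 14.36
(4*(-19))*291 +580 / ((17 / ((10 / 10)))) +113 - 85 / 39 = -14566814 / 663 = -21971.06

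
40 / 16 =5 / 2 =2.50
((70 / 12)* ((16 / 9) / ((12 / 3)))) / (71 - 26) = 14 / 243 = 0.06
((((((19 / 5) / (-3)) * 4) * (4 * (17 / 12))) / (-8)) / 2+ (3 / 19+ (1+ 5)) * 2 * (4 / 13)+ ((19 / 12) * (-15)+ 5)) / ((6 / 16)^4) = -46108672 / 69255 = -665.78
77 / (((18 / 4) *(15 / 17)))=2618 / 135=19.39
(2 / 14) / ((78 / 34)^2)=289 / 10647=0.03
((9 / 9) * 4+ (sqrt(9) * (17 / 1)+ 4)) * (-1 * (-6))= 354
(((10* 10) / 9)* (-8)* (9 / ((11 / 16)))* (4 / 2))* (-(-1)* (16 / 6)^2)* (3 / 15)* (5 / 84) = -409600 / 2079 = -197.02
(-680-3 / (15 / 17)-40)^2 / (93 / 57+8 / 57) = 295331.99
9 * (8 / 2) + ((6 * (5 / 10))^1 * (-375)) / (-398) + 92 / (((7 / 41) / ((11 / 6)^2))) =1849.99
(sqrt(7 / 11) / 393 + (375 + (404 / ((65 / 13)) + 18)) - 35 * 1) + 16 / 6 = sqrt(77) / 4323 + 6622 / 15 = 441.47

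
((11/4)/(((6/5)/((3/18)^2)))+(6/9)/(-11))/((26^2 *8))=29/51397632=0.00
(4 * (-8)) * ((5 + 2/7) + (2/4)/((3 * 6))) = -10712/63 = -170.03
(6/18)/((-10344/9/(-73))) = 73/3448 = 0.02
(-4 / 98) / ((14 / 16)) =-16 / 343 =-0.05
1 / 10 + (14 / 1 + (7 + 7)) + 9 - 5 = 321 / 10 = 32.10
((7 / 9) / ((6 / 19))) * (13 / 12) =1729 / 648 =2.67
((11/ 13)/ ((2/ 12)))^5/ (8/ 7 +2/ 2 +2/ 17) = 149027576544/ 99877817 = 1492.10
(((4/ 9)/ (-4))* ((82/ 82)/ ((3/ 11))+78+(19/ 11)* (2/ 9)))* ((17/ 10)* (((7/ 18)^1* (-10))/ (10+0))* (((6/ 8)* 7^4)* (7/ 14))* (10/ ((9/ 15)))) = 11604477185/ 128304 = 90445.17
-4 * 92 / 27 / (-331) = 0.04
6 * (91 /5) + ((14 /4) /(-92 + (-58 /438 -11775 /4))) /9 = 622306592 /5698785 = 109.20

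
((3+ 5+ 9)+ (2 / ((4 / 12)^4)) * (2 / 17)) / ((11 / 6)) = 3678 / 187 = 19.67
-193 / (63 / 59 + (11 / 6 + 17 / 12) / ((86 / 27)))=-3917128 / 42381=-92.43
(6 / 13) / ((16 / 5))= 15 / 104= 0.14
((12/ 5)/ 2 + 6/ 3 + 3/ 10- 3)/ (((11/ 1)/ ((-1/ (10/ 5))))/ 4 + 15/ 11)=-11/ 91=-0.12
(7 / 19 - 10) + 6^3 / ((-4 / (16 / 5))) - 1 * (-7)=-16666 / 95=-175.43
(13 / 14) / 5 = 13 / 70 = 0.19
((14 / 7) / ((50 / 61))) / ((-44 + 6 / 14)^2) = 49 / 38125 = 0.00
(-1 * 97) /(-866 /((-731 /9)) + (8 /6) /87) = -9.08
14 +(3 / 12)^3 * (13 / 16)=14349 / 1024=14.01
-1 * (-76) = 76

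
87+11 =98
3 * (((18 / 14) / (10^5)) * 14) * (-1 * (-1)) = 27 / 50000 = 0.00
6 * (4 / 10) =12 / 5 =2.40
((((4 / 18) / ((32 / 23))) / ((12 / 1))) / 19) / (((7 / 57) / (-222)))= -851 / 672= -1.27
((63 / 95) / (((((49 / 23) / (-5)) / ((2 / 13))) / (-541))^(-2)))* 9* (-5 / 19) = -230071023 / 5589299788900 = -0.00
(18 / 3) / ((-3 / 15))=-30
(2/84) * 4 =2/21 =0.10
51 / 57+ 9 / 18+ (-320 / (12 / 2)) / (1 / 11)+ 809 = 25505 / 114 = 223.73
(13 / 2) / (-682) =-13 / 1364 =-0.01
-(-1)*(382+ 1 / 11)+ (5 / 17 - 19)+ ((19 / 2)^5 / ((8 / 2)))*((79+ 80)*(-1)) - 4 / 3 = -3075417.17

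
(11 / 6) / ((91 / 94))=517 / 273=1.89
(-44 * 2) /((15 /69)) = -2024 /5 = -404.80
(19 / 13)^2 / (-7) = -361 / 1183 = -0.31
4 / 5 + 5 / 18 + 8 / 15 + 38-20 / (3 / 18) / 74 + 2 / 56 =354547 / 9324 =38.03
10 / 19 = 0.53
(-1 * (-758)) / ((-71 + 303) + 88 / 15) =5685 / 1784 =3.19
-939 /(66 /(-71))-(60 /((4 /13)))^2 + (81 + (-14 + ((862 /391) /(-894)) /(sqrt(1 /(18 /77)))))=-812853 /22-431 * sqrt(154) /4485943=-36947.86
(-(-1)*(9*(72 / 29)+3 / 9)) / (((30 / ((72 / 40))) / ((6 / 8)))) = 5919 / 5800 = 1.02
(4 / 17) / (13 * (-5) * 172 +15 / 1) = -4 / 189805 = -0.00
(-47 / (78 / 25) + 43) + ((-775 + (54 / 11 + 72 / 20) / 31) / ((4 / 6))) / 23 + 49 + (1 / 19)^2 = 14582878213 / 552107985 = 26.41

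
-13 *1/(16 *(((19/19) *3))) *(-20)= 65/12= 5.42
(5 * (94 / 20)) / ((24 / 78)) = 76.38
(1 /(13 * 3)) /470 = 1 /18330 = 0.00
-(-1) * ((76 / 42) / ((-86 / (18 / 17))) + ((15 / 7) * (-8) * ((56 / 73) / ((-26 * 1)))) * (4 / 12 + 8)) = 4.19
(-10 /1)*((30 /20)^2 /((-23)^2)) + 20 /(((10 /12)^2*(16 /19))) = 180693 /5290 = 34.16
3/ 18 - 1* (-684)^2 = -2807135/ 6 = -467855.83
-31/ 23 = -1.35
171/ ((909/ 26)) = 494/ 101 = 4.89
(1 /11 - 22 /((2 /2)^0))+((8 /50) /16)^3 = -240999989 /11000000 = -21.91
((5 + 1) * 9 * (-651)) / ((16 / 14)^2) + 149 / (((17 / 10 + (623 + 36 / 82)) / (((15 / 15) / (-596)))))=-220750302091 / 8201824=-26914.78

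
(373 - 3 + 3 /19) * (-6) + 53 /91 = -2220.36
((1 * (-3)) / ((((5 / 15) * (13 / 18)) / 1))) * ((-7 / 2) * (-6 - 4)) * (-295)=1672650 / 13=128665.38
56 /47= 1.19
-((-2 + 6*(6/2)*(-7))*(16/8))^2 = -65536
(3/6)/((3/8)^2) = 32/9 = 3.56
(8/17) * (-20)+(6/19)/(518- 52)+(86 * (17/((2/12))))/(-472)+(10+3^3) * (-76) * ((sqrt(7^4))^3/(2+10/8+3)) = -11751795572793249/222014050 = -52932666.08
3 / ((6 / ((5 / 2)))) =1.25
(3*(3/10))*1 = 0.90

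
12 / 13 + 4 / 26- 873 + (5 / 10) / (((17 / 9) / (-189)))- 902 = -806187 / 442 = -1823.95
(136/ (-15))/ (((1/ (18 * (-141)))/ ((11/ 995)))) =1265616/ 4975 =254.40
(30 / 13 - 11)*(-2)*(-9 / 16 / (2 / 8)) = -1017 / 26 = -39.12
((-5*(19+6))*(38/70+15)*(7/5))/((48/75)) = -4250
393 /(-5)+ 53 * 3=402 /5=80.40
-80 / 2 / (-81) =40 / 81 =0.49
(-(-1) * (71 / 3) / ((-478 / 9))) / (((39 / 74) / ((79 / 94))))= -207533 / 292058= -0.71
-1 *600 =-600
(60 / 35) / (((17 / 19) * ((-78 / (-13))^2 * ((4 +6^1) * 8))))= 0.00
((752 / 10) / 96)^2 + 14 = 52609 / 3600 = 14.61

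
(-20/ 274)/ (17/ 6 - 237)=12/ 38497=0.00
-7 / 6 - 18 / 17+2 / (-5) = -1339 / 510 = -2.63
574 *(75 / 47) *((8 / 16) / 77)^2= 3075 / 79618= 0.04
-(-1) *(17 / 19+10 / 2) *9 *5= 5040 / 19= 265.26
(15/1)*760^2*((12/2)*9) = 467856000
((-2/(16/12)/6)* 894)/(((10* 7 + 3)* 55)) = -447/8030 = -0.06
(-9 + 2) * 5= -35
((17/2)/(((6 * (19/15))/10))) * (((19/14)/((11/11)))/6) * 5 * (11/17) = 1375/168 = 8.18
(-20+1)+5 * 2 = -9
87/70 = 1.24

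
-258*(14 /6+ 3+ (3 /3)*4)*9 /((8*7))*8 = -3096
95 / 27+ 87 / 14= 3679 / 378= 9.73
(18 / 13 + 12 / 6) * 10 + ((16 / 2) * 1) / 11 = 34.57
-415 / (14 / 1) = -415 / 14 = -29.64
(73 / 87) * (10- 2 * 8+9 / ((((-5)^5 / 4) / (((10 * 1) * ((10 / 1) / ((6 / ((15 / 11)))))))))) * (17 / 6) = -356167 / 23925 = -14.89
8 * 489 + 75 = 3987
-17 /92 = -0.18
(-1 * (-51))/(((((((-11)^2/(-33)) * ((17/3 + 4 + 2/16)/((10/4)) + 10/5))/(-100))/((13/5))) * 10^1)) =47736/781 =61.12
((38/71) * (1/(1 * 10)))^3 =6859/44738875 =0.00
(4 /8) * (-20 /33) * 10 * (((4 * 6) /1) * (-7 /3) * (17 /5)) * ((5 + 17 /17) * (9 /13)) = 342720 /143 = 2396.64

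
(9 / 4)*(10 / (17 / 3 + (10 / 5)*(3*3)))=135 / 142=0.95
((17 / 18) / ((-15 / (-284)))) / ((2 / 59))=71213 / 135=527.50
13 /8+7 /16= 33 /16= 2.06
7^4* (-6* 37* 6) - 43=-3198175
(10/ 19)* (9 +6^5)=77850/ 19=4097.37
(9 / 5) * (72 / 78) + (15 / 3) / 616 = 66853 / 40040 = 1.67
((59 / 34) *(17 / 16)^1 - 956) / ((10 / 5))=-30533 / 64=-477.08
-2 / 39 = -0.05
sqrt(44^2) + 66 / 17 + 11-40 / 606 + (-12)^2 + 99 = 1554656 / 5151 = 301.82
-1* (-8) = 8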